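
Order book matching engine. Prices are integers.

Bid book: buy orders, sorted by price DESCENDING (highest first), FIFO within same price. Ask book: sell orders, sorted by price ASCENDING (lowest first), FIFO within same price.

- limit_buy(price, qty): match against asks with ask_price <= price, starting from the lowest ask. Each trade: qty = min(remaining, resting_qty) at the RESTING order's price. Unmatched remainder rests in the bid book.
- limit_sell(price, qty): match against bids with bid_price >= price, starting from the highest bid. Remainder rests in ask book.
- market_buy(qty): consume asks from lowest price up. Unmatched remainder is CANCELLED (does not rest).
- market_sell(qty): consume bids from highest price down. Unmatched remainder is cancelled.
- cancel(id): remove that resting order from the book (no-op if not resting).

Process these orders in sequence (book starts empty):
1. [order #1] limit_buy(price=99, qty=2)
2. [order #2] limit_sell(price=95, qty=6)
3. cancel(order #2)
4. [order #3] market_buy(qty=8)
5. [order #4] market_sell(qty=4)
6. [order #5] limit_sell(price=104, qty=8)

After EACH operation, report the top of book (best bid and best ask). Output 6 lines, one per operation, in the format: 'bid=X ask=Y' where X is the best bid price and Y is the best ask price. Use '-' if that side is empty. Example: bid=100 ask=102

Answer: bid=99 ask=-
bid=- ask=95
bid=- ask=-
bid=- ask=-
bid=- ask=-
bid=- ask=104

Derivation:
After op 1 [order #1] limit_buy(price=99, qty=2): fills=none; bids=[#1:2@99] asks=[-]
After op 2 [order #2] limit_sell(price=95, qty=6): fills=#1x#2:2@99; bids=[-] asks=[#2:4@95]
After op 3 cancel(order #2): fills=none; bids=[-] asks=[-]
After op 4 [order #3] market_buy(qty=8): fills=none; bids=[-] asks=[-]
After op 5 [order #4] market_sell(qty=4): fills=none; bids=[-] asks=[-]
After op 6 [order #5] limit_sell(price=104, qty=8): fills=none; bids=[-] asks=[#5:8@104]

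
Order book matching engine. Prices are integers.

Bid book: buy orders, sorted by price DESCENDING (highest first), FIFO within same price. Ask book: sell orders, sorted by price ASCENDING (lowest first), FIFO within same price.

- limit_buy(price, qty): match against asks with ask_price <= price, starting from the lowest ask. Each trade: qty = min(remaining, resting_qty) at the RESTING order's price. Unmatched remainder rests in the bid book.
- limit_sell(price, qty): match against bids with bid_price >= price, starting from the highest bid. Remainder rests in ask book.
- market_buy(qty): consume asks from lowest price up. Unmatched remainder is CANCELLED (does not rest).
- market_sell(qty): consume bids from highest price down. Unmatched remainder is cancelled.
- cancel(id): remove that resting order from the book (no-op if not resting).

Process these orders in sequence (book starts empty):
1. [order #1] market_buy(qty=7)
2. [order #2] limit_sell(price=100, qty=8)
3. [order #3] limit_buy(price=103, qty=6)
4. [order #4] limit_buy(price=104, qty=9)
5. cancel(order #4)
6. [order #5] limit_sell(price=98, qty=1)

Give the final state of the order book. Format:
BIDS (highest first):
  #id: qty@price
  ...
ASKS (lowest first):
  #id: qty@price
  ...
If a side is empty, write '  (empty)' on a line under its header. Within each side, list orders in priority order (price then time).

After op 1 [order #1] market_buy(qty=7): fills=none; bids=[-] asks=[-]
After op 2 [order #2] limit_sell(price=100, qty=8): fills=none; bids=[-] asks=[#2:8@100]
After op 3 [order #3] limit_buy(price=103, qty=6): fills=#3x#2:6@100; bids=[-] asks=[#2:2@100]
After op 4 [order #4] limit_buy(price=104, qty=9): fills=#4x#2:2@100; bids=[#4:7@104] asks=[-]
After op 5 cancel(order #4): fills=none; bids=[-] asks=[-]
After op 6 [order #5] limit_sell(price=98, qty=1): fills=none; bids=[-] asks=[#5:1@98]

Answer: BIDS (highest first):
  (empty)
ASKS (lowest first):
  #5: 1@98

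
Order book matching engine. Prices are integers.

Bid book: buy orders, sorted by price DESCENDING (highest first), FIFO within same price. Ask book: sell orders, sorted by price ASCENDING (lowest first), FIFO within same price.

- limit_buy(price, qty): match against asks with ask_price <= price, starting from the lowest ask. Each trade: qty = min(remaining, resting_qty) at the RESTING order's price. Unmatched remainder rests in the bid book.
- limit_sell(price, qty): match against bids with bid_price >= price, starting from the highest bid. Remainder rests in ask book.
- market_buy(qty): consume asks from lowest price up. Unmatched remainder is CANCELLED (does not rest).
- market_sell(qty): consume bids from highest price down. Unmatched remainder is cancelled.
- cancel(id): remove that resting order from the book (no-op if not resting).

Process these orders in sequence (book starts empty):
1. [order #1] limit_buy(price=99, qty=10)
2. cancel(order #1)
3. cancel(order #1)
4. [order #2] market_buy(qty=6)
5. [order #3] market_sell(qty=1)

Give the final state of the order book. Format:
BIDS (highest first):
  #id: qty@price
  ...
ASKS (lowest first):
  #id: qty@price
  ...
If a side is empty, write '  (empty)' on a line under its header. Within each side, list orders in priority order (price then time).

After op 1 [order #1] limit_buy(price=99, qty=10): fills=none; bids=[#1:10@99] asks=[-]
After op 2 cancel(order #1): fills=none; bids=[-] asks=[-]
After op 3 cancel(order #1): fills=none; bids=[-] asks=[-]
After op 4 [order #2] market_buy(qty=6): fills=none; bids=[-] asks=[-]
After op 5 [order #3] market_sell(qty=1): fills=none; bids=[-] asks=[-]

Answer: BIDS (highest first):
  (empty)
ASKS (lowest first):
  (empty)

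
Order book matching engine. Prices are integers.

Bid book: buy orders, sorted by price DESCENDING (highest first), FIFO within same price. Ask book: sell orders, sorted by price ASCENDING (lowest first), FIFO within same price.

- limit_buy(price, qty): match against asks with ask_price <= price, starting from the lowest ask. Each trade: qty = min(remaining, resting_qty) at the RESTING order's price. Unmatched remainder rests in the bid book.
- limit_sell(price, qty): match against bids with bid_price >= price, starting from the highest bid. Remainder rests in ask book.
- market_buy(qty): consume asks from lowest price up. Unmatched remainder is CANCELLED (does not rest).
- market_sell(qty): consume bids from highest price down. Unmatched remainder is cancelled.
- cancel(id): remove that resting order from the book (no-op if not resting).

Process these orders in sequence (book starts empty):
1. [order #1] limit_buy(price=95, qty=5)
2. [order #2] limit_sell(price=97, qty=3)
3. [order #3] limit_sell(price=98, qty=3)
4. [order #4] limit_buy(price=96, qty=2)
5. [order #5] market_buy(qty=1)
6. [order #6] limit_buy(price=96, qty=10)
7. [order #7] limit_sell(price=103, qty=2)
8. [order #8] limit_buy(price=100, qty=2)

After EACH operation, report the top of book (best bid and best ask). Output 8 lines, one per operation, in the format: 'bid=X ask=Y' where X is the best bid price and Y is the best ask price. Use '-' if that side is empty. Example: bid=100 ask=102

Answer: bid=95 ask=-
bid=95 ask=97
bid=95 ask=97
bid=96 ask=97
bid=96 ask=97
bid=96 ask=97
bid=96 ask=97
bid=96 ask=98

Derivation:
After op 1 [order #1] limit_buy(price=95, qty=5): fills=none; bids=[#1:5@95] asks=[-]
After op 2 [order #2] limit_sell(price=97, qty=3): fills=none; bids=[#1:5@95] asks=[#2:3@97]
After op 3 [order #3] limit_sell(price=98, qty=3): fills=none; bids=[#1:5@95] asks=[#2:3@97 #3:3@98]
After op 4 [order #4] limit_buy(price=96, qty=2): fills=none; bids=[#4:2@96 #1:5@95] asks=[#2:3@97 #3:3@98]
After op 5 [order #5] market_buy(qty=1): fills=#5x#2:1@97; bids=[#4:2@96 #1:5@95] asks=[#2:2@97 #3:3@98]
After op 6 [order #6] limit_buy(price=96, qty=10): fills=none; bids=[#4:2@96 #6:10@96 #1:5@95] asks=[#2:2@97 #3:3@98]
After op 7 [order #7] limit_sell(price=103, qty=2): fills=none; bids=[#4:2@96 #6:10@96 #1:5@95] asks=[#2:2@97 #3:3@98 #7:2@103]
After op 8 [order #8] limit_buy(price=100, qty=2): fills=#8x#2:2@97; bids=[#4:2@96 #6:10@96 #1:5@95] asks=[#3:3@98 #7:2@103]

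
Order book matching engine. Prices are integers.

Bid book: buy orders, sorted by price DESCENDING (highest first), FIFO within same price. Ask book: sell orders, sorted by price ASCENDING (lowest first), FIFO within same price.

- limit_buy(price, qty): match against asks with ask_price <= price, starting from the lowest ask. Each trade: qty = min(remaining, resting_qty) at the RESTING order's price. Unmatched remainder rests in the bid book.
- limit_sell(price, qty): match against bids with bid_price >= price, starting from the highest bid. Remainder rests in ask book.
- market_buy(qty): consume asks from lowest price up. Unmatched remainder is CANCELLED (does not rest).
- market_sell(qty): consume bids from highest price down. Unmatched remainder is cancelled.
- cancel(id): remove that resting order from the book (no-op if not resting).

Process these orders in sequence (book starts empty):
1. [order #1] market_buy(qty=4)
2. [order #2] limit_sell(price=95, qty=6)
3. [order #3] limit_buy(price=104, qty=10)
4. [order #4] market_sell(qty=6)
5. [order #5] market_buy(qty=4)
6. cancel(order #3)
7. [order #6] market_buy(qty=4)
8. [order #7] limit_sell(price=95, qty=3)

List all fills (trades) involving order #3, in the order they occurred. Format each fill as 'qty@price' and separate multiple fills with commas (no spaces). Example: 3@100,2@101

After op 1 [order #1] market_buy(qty=4): fills=none; bids=[-] asks=[-]
After op 2 [order #2] limit_sell(price=95, qty=6): fills=none; bids=[-] asks=[#2:6@95]
After op 3 [order #3] limit_buy(price=104, qty=10): fills=#3x#2:6@95; bids=[#3:4@104] asks=[-]
After op 4 [order #4] market_sell(qty=6): fills=#3x#4:4@104; bids=[-] asks=[-]
After op 5 [order #5] market_buy(qty=4): fills=none; bids=[-] asks=[-]
After op 6 cancel(order #3): fills=none; bids=[-] asks=[-]
After op 7 [order #6] market_buy(qty=4): fills=none; bids=[-] asks=[-]
After op 8 [order #7] limit_sell(price=95, qty=3): fills=none; bids=[-] asks=[#7:3@95]

Answer: 6@95,4@104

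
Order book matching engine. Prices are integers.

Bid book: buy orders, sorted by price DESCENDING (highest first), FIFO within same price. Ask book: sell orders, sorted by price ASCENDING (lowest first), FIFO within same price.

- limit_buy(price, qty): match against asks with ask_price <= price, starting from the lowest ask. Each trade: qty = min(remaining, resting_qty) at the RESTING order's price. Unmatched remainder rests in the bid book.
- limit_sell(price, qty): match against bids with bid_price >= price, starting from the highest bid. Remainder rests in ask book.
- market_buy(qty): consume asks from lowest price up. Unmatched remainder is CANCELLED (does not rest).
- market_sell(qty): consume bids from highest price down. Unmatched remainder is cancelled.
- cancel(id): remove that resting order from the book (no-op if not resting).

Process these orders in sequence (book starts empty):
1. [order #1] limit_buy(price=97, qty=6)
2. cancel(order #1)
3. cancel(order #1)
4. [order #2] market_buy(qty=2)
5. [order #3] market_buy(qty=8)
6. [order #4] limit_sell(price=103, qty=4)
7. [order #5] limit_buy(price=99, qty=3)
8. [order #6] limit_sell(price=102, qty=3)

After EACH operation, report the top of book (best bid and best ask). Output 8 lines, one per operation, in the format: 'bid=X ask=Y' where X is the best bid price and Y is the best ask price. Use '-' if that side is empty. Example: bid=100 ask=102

After op 1 [order #1] limit_buy(price=97, qty=6): fills=none; bids=[#1:6@97] asks=[-]
After op 2 cancel(order #1): fills=none; bids=[-] asks=[-]
After op 3 cancel(order #1): fills=none; bids=[-] asks=[-]
After op 4 [order #2] market_buy(qty=2): fills=none; bids=[-] asks=[-]
After op 5 [order #3] market_buy(qty=8): fills=none; bids=[-] asks=[-]
After op 6 [order #4] limit_sell(price=103, qty=4): fills=none; bids=[-] asks=[#4:4@103]
After op 7 [order #5] limit_buy(price=99, qty=3): fills=none; bids=[#5:3@99] asks=[#4:4@103]
After op 8 [order #6] limit_sell(price=102, qty=3): fills=none; bids=[#5:3@99] asks=[#6:3@102 #4:4@103]

Answer: bid=97 ask=-
bid=- ask=-
bid=- ask=-
bid=- ask=-
bid=- ask=-
bid=- ask=103
bid=99 ask=103
bid=99 ask=102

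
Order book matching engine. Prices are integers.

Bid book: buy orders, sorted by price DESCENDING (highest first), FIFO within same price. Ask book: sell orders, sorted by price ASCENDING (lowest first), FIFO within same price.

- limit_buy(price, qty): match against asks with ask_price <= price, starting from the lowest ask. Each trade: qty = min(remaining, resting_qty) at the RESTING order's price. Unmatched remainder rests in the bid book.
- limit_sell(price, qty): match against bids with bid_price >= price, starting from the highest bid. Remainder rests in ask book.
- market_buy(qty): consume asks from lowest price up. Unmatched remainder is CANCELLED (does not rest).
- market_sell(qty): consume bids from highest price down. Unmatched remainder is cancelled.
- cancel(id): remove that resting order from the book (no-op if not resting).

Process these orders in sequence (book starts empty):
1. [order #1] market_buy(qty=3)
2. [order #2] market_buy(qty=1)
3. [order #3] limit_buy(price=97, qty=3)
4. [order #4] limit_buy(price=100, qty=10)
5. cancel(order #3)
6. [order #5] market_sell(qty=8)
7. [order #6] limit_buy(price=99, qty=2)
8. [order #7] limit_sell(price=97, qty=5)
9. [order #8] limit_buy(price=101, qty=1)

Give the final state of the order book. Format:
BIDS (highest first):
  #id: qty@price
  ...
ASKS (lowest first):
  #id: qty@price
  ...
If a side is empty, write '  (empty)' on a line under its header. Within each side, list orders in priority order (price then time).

After op 1 [order #1] market_buy(qty=3): fills=none; bids=[-] asks=[-]
After op 2 [order #2] market_buy(qty=1): fills=none; bids=[-] asks=[-]
After op 3 [order #3] limit_buy(price=97, qty=3): fills=none; bids=[#3:3@97] asks=[-]
After op 4 [order #4] limit_buy(price=100, qty=10): fills=none; bids=[#4:10@100 #3:3@97] asks=[-]
After op 5 cancel(order #3): fills=none; bids=[#4:10@100] asks=[-]
After op 6 [order #5] market_sell(qty=8): fills=#4x#5:8@100; bids=[#4:2@100] asks=[-]
After op 7 [order #6] limit_buy(price=99, qty=2): fills=none; bids=[#4:2@100 #6:2@99] asks=[-]
After op 8 [order #7] limit_sell(price=97, qty=5): fills=#4x#7:2@100 #6x#7:2@99; bids=[-] asks=[#7:1@97]
After op 9 [order #8] limit_buy(price=101, qty=1): fills=#8x#7:1@97; bids=[-] asks=[-]

Answer: BIDS (highest first):
  (empty)
ASKS (lowest first):
  (empty)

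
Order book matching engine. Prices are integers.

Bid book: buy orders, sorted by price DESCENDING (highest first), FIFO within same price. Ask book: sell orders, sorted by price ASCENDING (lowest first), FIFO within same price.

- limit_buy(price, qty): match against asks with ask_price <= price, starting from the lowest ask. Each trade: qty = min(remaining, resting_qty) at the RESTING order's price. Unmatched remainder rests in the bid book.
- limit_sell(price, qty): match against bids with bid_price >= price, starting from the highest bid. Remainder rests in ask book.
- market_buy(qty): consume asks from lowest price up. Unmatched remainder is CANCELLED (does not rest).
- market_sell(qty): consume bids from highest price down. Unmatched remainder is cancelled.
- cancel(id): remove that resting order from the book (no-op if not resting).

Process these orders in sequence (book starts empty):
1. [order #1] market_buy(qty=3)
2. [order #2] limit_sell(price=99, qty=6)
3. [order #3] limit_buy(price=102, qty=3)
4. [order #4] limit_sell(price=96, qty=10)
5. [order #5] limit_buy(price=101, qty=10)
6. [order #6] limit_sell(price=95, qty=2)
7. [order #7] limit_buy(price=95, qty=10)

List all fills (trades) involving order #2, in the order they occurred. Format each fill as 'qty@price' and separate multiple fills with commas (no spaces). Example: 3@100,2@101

After op 1 [order #1] market_buy(qty=3): fills=none; bids=[-] asks=[-]
After op 2 [order #2] limit_sell(price=99, qty=6): fills=none; bids=[-] asks=[#2:6@99]
After op 3 [order #3] limit_buy(price=102, qty=3): fills=#3x#2:3@99; bids=[-] asks=[#2:3@99]
After op 4 [order #4] limit_sell(price=96, qty=10): fills=none; bids=[-] asks=[#4:10@96 #2:3@99]
After op 5 [order #5] limit_buy(price=101, qty=10): fills=#5x#4:10@96; bids=[-] asks=[#2:3@99]
After op 6 [order #6] limit_sell(price=95, qty=2): fills=none; bids=[-] asks=[#6:2@95 #2:3@99]
After op 7 [order #7] limit_buy(price=95, qty=10): fills=#7x#6:2@95; bids=[#7:8@95] asks=[#2:3@99]

Answer: 3@99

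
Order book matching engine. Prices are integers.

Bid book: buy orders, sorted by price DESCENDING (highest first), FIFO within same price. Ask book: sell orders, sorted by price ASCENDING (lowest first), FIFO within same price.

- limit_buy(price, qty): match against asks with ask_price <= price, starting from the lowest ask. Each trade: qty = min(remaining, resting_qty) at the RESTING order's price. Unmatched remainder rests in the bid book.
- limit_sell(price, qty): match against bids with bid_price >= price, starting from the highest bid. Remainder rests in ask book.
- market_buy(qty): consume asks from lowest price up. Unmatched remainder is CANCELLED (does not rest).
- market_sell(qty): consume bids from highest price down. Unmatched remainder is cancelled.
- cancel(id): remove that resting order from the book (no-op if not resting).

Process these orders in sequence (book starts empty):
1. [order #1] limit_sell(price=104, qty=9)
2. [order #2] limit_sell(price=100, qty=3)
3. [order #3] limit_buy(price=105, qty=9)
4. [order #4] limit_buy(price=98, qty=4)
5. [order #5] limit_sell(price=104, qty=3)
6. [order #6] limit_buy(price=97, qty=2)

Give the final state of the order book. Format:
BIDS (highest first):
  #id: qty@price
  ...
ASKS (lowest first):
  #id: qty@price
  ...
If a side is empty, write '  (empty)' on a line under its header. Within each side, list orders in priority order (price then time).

After op 1 [order #1] limit_sell(price=104, qty=9): fills=none; bids=[-] asks=[#1:9@104]
After op 2 [order #2] limit_sell(price=100, qty=3): fills=none; bids=[-] asks=[#2:3@100 #1:9@104]
After op 3 [order #3] limit_buy(price=105, qty=9): fills=#3x#2:3@100 #3x#1:6@104; bids=[-] asks=[#1:3@104]
After op 4 [order #4] limit_buy(price=98, qty=4): fills=none; bids=[#4:4@98] asks=[#1:3@104]
After op 5 [order #5] limit_sell(price=104, qty=3): fills=none; bids=[#4:4@98] asks=[#1:3@104 #5:3@104]
After op 6 [order #6] limit_buy(price=97, qty=2): fills=none; bids=[#4:4@98 #6:2@97] asks=[#1:3@104 #5:3@104]

Answer: BIDS (highest first):
  #4: 4@98
  #6: 2@97
ASKS (lowest first):
  #1: 3@104
  #5: 3@104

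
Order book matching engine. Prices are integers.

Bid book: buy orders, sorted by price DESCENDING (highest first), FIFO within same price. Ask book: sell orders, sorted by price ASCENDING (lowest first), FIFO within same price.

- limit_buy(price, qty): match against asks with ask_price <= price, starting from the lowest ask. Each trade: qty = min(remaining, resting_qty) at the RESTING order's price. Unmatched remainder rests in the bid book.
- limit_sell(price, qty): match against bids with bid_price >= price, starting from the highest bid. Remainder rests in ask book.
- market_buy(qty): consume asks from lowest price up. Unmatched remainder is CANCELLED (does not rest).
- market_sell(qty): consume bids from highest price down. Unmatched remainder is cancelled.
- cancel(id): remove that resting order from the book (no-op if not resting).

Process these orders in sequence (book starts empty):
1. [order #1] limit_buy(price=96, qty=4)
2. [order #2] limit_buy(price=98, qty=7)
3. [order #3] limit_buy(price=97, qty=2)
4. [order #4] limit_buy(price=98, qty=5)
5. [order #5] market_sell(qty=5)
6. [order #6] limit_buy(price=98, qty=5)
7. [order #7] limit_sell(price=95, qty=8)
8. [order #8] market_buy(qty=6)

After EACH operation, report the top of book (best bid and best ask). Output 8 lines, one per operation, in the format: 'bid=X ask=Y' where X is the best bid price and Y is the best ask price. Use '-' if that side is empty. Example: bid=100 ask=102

After op 1 [order #1] limit_buy(price=96, qty=4): fills=none; bids=[#1:4@96] asks=[-]
After op 2 [order #2] limit_buy(price=98, qty=7): fills=none; bids=[#2:7@98 #1:4@96] asks=[-]
After op 3 [order #3] limit_buy(price=97, qty=2): fills=none; bids=[#2:7@98 #3:2@97 #1:4@96] asks=[-]
After op 4 [order #4] limit_buy(price=98, qty=5): fills=none; bids=[#2:7@98 #4:5@98 #3:2@97 #1:4@96] asks=[-]
After op 5 [order #5] market_sell(qty=5): fills=#2x#5:5@98; bids=[#2:2@98 #4:5@98 #3:2@97 #1:4@96] asks=[-]
After op 6 [order #6] limit_buy(price=98, qty=5): fills=none; bids=[#2:2@98 #4:5@98 #6:5@98 #3:2@97 #1:4@96] asks=[-]
After op 7 [order #7] limit_sell(price=95, qty=8): fills=#2x#7:2@98 #4x#7:5@98 #6x#7:1@98; bids=[#6:4@98 #3:2@97 #1:4@96] asks=[-]
After op 8 [order #8] market_buy(qty=6): fills=none; bids=[#6:4@98 #3:2@97 #1:4@96] asks=[-]

Answer: bid=96 ask=-
bid=98 ask=-
bid=98 ask=-
bid=98 ask=-
bid=98 ask=-
bid=98 ask=-
bid=98 ask=-
bid=98 ask=-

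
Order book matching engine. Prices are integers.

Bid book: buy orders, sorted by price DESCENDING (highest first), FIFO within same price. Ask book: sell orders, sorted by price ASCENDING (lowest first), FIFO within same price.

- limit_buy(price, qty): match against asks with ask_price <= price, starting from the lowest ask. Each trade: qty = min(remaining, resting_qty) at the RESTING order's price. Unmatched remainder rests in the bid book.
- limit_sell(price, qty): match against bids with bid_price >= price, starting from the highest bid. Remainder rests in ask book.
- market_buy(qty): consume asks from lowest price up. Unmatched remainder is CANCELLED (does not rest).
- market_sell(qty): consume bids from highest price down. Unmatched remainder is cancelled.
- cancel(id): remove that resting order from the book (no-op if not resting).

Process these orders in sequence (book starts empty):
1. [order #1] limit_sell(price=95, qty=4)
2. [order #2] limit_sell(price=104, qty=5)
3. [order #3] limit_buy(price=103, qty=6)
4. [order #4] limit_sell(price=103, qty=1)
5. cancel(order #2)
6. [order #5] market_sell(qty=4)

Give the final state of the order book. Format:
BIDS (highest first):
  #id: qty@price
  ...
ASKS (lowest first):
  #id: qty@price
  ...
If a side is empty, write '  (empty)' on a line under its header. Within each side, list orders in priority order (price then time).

Answer: BIDS (highest first):
  (empty)
ASKS (lowest first):
  (empty)

Derivation:
After op 1 [order #1] limit_sell(price=95, qty=4): fills=none; bids=[-] asks=[#1:4@95]
After op 2 [order #2] limit_sell(price=104, qty=5): fills=none; bids=[-] asks=[#1:4@95 #2:5@104]
After op 3 [order #3] limit_buy(price=103, qty=6): fills=#3x#1:4@95; bids=[#3:2@103] asks=[#2:5@104]
After op 4 [order #4] limit_sell(price=103, qty=1): fills=#3x#4:1@103; bids=[#3:1@103] asks=[#2:5@104]
After op 5 cancel(order #2): fills=none; bids=[#3:1@103] asks=[-]
After op 6 [order #5] market_sell(qty=4): fills=#3x#5:1@103; bids=[-] asks=[-]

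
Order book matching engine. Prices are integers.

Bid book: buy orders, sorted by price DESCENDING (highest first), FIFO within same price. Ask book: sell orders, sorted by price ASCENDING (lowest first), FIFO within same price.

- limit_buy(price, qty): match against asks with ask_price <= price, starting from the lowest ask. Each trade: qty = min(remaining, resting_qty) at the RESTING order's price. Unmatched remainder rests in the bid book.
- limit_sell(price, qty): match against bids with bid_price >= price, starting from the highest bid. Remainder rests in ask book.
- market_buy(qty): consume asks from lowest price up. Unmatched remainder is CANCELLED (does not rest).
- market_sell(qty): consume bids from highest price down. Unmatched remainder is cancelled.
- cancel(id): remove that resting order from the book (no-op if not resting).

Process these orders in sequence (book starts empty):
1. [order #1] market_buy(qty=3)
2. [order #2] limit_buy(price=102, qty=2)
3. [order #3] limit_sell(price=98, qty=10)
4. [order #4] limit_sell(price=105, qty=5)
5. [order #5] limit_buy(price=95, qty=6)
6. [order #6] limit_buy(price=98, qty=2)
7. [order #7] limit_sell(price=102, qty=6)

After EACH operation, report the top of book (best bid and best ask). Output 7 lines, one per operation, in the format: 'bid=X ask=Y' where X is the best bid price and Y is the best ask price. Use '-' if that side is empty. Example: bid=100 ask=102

After op 1 [order #1] market_buy(qty=3): fills=none; bids=[-] asks=[-]
After op 2 [order #2] limit_buy(price=102, qty=2): fills=none; bids=[#2:2@102] asks=[-]
After op 3 [order #3] limit_sell(price=98, qty=10): fills=#2x#3:2@102; bids=[-] asks=[#3:8@98]
After op 4 [order #4] limit_sell(price=105, qty=5): fills=none; bids=[-] asks=[#3:8@98 #4:5@105]
After op 5 [order #5] limit_buy(price=95, qty=6): fills=none; bids=[#5:6@95] asks=[#3:8@98 #4:5@105]
After op 6 [order #6] limit_buy(price=98, qty=2): fills=#6x#3:2@98; bids=[#5:6@95] asks=[#3:6@98 #4:5@105]
After op 7 [order #7] limit_sell(price=102, qty=6): fills=none; bids=[#5:6@95] asks=[#3:6@98 #7:6@102 #4:5@105]

Answer: bid=- ask=-
bid=102 ask=-
bid=- ask=98
bid=- ask=98
bid=95 ask=98
bid=95 ask=98
bid=95 ask=98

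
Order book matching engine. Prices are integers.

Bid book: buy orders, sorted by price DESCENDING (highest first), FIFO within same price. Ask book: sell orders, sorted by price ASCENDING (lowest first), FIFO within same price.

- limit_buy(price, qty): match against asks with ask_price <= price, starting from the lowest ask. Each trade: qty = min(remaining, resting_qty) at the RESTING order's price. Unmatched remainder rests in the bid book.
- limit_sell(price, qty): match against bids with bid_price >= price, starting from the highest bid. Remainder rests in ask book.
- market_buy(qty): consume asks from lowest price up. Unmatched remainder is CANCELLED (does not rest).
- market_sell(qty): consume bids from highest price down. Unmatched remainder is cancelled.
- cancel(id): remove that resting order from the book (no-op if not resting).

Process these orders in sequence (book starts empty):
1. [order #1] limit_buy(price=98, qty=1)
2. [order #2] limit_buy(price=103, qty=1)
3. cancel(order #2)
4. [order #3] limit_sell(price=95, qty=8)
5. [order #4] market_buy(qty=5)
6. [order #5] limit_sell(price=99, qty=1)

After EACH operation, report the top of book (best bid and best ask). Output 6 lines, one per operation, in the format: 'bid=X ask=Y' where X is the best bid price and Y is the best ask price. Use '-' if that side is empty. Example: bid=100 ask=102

Answer: bid=98 ask=-
bid=103 ask=-
bid=98 ask=-
bid=- ask=95
bid=- ask=95
bid=- ask=95

Derivation:
After op 1 [order #1] limit_buy(price=98, qty=1): fills=none; bids=[#1:1@98] asks=[-]
After op 2 [order #2] limit_buy(price=103, qty=1): fills=none; bids=[#2:1@103 #1:1@98] asks=[-]
After op 3 cancel(order #2): fills=none; bids=[#1:1@98] asks=[-]
After op 4 [order #3] limit_sell(price=95, qty=8): fills=#1x#3:1@98; bids=[-] asks=[#3:7@95]
After op 5 [order #4] market_buy(qty=5): fills=#4x#3:5@95; bids=[-] asks=[#3:2@95]
After op 6 [order #5] limit_sell(price=99, qty=1): fills=none; bids=[-] asks=[#3:2@95 #5:1@99]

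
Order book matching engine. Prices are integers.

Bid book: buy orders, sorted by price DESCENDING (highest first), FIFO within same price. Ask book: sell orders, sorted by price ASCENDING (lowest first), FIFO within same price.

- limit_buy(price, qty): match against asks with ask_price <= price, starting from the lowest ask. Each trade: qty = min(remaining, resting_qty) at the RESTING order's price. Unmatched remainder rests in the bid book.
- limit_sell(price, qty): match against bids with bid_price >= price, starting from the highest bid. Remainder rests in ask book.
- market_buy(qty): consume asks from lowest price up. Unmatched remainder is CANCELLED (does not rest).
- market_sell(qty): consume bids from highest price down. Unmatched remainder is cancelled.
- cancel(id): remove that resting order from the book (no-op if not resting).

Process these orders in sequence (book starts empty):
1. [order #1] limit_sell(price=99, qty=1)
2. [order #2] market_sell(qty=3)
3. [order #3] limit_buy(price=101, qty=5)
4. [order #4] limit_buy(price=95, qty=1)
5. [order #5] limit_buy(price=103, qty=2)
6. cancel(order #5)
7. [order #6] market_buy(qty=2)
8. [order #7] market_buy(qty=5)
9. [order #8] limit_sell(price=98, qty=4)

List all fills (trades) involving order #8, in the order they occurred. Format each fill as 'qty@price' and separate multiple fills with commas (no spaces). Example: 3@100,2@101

After op 1 [order #1] limit_sell(price=99, qty=1): fills=none; bids=[-] asks=[#1:1@99]
After op 2 [order #2] market_sell(qty=3): fills=none; bids=[-] asks=[#1:1@99]
After op 3 [order #3] limit_buy(price=101, qty=5): fills=#3x#1:1@99; bids=[#3:4@101] asks=[-]
After op 4 [order #4] limit_buy(price=95, qty=1): fills=none; bids=[#3:4@101 #4:1@95] asks=[-]
After op 5 [order #5] limit_buy(price=103, qty=2): fills=none; bids=[#5:2@103 #3:4@101 #4:1@95] asks=[-]
After op 6 cancel(order #5): fills=none; bids=[#3:4@101 #4:1@95] asks=[-]
After op 7 [order #6] market_buy(qty=2): fills=none; bids=[#3:4@101 #4:1@95] asks=[-]
After op 8 [order #7] market_buy(qty=5): fills=none; bids=[#3:4@101 #4:1@95] asks=[-]
After op 9 [order #8] limit_sell(price=98, qty=4): fills=#3x#8:4@101; bids=[#4:1@95] asks=[-]

Answer: 4@101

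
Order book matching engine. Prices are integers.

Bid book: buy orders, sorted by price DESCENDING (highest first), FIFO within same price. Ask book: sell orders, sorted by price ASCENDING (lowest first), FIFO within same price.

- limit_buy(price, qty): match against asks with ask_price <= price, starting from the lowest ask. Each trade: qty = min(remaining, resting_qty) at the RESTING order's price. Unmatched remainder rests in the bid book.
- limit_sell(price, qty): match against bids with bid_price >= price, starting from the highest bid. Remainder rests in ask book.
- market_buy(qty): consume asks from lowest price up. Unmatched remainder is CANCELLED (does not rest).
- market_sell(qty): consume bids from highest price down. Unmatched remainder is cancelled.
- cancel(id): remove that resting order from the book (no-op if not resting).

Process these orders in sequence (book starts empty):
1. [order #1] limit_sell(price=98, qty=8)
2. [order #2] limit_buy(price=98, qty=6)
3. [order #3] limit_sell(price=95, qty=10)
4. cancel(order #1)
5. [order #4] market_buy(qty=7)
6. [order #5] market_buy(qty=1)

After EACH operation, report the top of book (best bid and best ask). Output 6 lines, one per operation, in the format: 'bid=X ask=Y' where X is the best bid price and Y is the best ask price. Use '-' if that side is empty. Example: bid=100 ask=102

After op 1 [order #1] limit_sell(price=98, qty=8): fills=none; bids=[-] asks=[#1:8@98]
After op 2 [order #2] limit_buy(price=98, qty=6): fills=#2x#1:6@98; bids=[-] asks=[#1:2@98]
After op 3 [order #3] limit_sell(price=95, qty=10): fills=none; bids=[-] asks=[#3:10@95 #1:2@98]
After op 4 cancel(order #1): fills=none; bids=[-] asks=[#3:10@95]
After op 5 [order #4] market_buy(qty=7): fills=#4x#3:7@95; bids=[-] asks=[#3:3@95]
After op 6 [order #5] market_buy(qty=1): fills=#5x#3:1@95; bids=[-] asks=[#3:2@95]

Answer: bid=- ask=98
bid=- ask=98
bid=- ask=95
bid=- ask=95
bid=- ask=95
bid=- ask=95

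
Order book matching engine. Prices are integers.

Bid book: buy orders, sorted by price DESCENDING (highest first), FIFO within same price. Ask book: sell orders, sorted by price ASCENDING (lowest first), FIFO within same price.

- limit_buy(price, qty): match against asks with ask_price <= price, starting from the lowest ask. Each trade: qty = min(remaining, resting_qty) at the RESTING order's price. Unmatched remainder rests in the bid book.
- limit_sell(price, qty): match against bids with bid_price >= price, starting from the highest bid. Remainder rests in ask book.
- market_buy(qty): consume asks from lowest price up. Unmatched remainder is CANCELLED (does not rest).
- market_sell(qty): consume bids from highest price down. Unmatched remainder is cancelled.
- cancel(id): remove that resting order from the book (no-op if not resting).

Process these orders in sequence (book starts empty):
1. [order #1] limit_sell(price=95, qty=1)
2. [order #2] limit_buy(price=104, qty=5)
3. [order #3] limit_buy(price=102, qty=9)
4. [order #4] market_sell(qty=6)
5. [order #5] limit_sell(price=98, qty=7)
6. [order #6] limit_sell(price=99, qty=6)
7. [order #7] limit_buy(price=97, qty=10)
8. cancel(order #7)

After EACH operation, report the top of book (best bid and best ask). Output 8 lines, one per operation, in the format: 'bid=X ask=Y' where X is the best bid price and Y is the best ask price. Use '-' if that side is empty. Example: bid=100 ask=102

Answer: bid=- ask=95
bid=104 ask=-
bid=104 ask=-
bid=102 ask=-
bid=- ask=-
bid=- ask=99
bid=97 ask=99
bid=- ask=99

Derivation:
After op 1 [order #1] limit_sell(price=95, qty=1): fills=none; bids=[-] asks=[#1:1@95]
After op 2 [order #2] limit_buy(price=104, qty=5): fills=#2x#1:1@95; bids=[#2:4@104] asks=[-]
After op 3 [order #3] limit_buy(price=102, qty=9): fills=none; bids=[#2:4@104 #3:9@102] asks=[-]
After op 4 [order #4] market_sell(qty=6): fills=#2x#4:4@104 #3x#4:2@102; bids=[#3:7@102] asks=[-]
After op 5 [order #5] limit_sell(price=98, qty=7): fills=#3x#5:7@102; bids=[-] asks=[-]
After op 6 [order #6] limit_sell(price=99, qty=6): fills=none; bids=[-] asks=[#6:6@99]
After op 7 [order #7] limit_buy(price=97, qty=10): fills=none; bids=[#7:10@97] asks=[#6:6@99]
After op 8 cancel(order #7): fills=none; bids=[-] asks=[#6:6@99]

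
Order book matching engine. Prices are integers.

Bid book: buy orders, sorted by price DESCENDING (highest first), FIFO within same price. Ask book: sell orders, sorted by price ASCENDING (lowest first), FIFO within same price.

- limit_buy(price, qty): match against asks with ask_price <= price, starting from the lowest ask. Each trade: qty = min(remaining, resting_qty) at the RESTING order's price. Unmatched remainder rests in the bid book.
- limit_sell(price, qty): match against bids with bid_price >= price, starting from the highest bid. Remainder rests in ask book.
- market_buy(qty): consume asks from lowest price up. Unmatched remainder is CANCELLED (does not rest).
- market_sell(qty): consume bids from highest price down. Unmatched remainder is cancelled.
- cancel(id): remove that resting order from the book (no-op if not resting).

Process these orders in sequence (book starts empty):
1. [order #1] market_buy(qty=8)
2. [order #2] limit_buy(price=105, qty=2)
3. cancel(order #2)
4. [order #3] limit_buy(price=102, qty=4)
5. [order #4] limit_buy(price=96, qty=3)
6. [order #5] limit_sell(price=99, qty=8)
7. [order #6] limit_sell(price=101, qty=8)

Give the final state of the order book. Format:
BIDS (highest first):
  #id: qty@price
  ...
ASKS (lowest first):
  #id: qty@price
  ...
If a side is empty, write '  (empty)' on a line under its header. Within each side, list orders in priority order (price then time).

After op 1 [order #1] market_buy(qty=8): fills=none; bids=[-] asks=[-]
After op 2 [order #2] limit_buy(price=105, qty=2): fills=none; bids=[#2:2@105] asks=[-]
After op 3 cancel(order #2): fills=none; bids=[-] asks=[-]
After op 4 [order #3] limit_buy(price=102, qty=4): fills=none; bids=[#3:4@102] asks=[-]
After op 5 [order #4] limit_buy(price=96, qty=3): fills=none; bids=[#3:4@102 #4:3@96] asks=[-]
After op 6 [order #5] limit_sell(price=99, qty=8): fills=#3x#5:4@102; bids=[#4:3@96] asks=[#5:4@99]
After op 7 [order #6] limit_sell(price=101, qty=8): fills=none; bids=[#4:3@96] asks=[#5:4@99 #6:8@101]

Answer: BIDS (highest first):
  #4: 3@96
ASKS (lowest first):
  #5: 4@99
  #6: 8@101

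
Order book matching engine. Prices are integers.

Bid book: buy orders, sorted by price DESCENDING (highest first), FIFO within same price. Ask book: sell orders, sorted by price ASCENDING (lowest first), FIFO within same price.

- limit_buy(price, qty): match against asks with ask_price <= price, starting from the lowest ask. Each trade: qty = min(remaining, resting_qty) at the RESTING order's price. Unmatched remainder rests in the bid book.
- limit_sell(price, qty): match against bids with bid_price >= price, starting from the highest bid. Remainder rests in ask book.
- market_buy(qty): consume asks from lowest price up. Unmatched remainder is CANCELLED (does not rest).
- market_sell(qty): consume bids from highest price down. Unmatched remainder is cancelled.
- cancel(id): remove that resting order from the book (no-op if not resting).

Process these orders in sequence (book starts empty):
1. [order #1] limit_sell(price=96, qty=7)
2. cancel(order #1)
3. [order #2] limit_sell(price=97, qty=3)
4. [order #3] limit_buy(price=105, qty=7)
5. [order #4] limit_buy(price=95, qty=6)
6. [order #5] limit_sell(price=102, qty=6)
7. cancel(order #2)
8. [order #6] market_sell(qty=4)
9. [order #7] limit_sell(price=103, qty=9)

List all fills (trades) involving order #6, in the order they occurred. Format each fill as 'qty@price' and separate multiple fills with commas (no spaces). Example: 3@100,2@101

After op 1 [order #1] limit_sell(price=96, qty=7): fills=none; bids=[-] asks=[#1:7@96]
After op 2 cancel(order #1): fills=none; bids=[-] asks=[-]
After op 3 [order #2] limit_sell(price=97, qty=3): fills=none; bids=[-] asks=[#2:3@97]
After op 4 [order #3] limit_buy(price=105, qty=7): fills=#3x#2:3@97; bids=[#3:4@105] asks=[-]
After op 5 [order #4] limit_buy(price=95, qty=6): fills=none; bids=[#3:4@105 #4:6@95] asks=[-]
After op 6 [order #5] limit_sell(price=102, qty=6): fills=#3x#5:4@105; bids=[#4:6@95] asks=[#5:2@102]
After op 7 cancel(order #2): fills=none; bids=[#4:6@95] asks=[#5:2@102]
After op 8 [order #6] market_sell(qty=4): fills=#4x#6:4@95; bids=[#4:2@95] asks=[#5:2@102]
After op 9 [order #7] limit_sell(price=103, qty=9): fills=none; bids=[#4:2@95] asks=[#5:2@102 #7:9@103]

Answer: 4@95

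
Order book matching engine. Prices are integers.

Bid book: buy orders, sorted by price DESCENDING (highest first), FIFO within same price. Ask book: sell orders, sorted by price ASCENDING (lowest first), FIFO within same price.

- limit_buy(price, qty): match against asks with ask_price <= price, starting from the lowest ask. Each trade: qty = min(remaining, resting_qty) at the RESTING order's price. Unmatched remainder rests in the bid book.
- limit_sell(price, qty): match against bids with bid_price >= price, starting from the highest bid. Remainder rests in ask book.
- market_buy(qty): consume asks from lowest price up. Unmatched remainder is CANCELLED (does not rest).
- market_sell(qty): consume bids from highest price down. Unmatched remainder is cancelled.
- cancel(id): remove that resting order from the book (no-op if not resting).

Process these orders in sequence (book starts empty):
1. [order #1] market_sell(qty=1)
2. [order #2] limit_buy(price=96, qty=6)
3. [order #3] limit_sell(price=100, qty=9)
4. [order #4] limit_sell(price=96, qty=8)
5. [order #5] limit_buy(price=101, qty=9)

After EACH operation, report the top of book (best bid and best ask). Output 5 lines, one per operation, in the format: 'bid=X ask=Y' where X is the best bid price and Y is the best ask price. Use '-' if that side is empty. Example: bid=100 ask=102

After op 1 [order #1] market_sell(qty=1): fills=none; bids=[-] asks=[-]
After op 2 [order #2] limit_buy(price=96, qty=6): fills=none; bids=[#2:6@96] asks=[-]
After op 3 [order #3] limit_sell(price=100, qty=9): fills=none; bids=[#2:6@96] asks=[#3:9@100]
After op 4 [order #4] limit_sell(price=96, qty=8): fills=#2x#4:6@96; bids=[-] asks=[#4:2@96 #3:9@100]
After op 5 [order #5] limit_buy(price=101, qty=9): fills=#5x#4:2@96 #5x#3:7@100; bids=[-] asks=[#3:2@100]

Answer: bid=- ask=-
bid=96 ask=-
bid=96 ask=100
bid=- ask=96
bid=- ask=100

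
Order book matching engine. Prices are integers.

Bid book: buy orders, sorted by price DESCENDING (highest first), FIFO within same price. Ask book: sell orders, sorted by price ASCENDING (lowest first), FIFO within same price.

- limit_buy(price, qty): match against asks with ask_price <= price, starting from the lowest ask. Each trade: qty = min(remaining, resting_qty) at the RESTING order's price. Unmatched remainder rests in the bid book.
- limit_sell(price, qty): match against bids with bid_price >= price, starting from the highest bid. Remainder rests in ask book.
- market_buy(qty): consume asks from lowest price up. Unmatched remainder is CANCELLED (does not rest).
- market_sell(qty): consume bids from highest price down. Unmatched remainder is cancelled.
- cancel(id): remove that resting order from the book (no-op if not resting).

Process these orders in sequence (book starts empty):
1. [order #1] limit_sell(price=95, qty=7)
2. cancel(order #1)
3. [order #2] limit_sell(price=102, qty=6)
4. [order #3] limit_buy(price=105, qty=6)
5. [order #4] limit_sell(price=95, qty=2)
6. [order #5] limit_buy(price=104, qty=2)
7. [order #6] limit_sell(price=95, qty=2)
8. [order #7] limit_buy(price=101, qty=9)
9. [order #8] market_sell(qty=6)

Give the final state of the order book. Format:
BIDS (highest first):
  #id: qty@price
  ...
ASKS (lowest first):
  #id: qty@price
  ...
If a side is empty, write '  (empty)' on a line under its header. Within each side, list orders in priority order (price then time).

After op 1 [order #1] limit_sell(price=95, qty=7): fills=none; bids=[-] asks=[#1:7@95]
After op 2 cancel(order #1): fills=none; bids=[-] asks=[-]
After op 3 [order #2] limit_sell(price=102, qty=6): fills=none; bids=[-] asks=[#2:6@102]
After op 4 [order #3] limit_buy(price=105, qty=6): fills=#3x#2:6@102; bids=[-] asks=[-]
After op 5 [order #4] limit_sell(price=95, qty=2): fills=none; bids=[-] asks=[#4:2@95]
After op 6 [order #5] limit_buy(price=104, qty=2): fills=#5x#4:2@95; bids=[-] asks=[-]
After op 7 [order #6] limit_sell(price=95, qty=2): fills=none; bids=[-] asks=[#6:2@95]
After op 8 [order #7] limit_buy(price=101, qty=9): fills=#7x#6:2@95; bids=[#7:7@101] asks=[-]
After op 9 [order #8] market_sell(qty=6): fills=#7x#8:6@101; bids=[#7:1@101] asks=[-]

Answer: BIDS (highest first):
  #7: 1@101
ASKS (lowest first):
  (empty)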